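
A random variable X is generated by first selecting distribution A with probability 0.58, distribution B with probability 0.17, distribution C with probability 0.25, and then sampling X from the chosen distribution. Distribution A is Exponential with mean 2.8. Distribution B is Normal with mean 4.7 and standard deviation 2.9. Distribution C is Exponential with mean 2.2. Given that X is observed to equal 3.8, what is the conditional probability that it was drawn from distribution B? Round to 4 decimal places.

Likelihoods f(3.8 | ·): A: 0.0919268; B: 0.131099; C: 0.0808039.
Posterior ∝ prior × likelihood. Numerator for B: 0.17·0.131099 = 0.0222867.
Normalizing constant: 0.58·0.0919268 + 0.17·0.131099 + 0.25·0.0808039 = 0.0958053.
P(B | observation) = 0.0222867 / 0.0958053 = 0.232625.

0.2326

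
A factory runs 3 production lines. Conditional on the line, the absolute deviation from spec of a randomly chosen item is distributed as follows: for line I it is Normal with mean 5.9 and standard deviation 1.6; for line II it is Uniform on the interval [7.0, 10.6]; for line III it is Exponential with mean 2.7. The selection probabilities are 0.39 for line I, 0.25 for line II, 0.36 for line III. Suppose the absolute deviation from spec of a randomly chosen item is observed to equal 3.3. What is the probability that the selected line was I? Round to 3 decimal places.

0.398

Likelihoods f(3.3 | ·): I: 0.0665864; II: 0; III: 0.109102.
Posterior ∝ prior × likelihood. Numerator for I: 0.39·0.0665864 = 0.0259687.
Normalizing constant: 0.39·0.0665864 + 0.25·0 + 0.36·0.109102 = 0.0652453.
P(I | observation) = 0.0259687 / 0.0652453 = 0.398016.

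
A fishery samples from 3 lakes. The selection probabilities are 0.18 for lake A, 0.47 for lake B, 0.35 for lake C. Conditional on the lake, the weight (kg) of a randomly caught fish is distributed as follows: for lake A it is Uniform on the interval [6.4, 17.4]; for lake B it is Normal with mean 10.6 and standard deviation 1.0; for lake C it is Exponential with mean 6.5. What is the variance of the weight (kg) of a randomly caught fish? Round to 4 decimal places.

Per component, A: μ=11.9, E[X²]=151.693; B: μ=10.6, E[X²]=113.36; C: μ=6.5, E[X²]=84.5.
E[X] = 0.18·11.9 + 0.47·10.6 + 0.35·6.5 = 9.399.
E[X²] = 0.18·151.693 + 0.47·113.36 + 0.35·84.5 = 110.159.
Var(X) = E[X²] − (E[X])² = 110.159 − 88.3412 = 21.8178.

21.8178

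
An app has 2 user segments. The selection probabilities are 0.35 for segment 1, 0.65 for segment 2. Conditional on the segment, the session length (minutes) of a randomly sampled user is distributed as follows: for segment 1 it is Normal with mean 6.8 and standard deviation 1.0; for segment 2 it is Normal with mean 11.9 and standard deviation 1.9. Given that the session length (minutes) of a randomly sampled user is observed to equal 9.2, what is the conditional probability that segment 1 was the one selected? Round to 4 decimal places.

Likelihoods f(9.2 | ·): 1: 0.0223945; 2: 0.0764982.
Posterior ∝ prior × likelihood. Numerator for 1: 0.35·0.0223945 = 0.00783809.
Normalizing constant: 0.35·0.0223945 + 0.65·0.0764982 = 0.0575619.
P(1 | observation) = 0.00783809 / 0.0575619 = 0.136168.

0.1362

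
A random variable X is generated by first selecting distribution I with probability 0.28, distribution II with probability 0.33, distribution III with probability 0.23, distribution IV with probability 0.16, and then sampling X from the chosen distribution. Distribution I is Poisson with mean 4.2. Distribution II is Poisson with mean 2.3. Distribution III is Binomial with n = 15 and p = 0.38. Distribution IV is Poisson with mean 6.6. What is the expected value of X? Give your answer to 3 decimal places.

Component means — I: 4.2; II: 2.3; III: 5.7; IV: 6.6.
E[X] = 0.28·4.2 + 0.33·2.3 + 0.23·5.7 + 0.16·6.6 = 4.302.

4.302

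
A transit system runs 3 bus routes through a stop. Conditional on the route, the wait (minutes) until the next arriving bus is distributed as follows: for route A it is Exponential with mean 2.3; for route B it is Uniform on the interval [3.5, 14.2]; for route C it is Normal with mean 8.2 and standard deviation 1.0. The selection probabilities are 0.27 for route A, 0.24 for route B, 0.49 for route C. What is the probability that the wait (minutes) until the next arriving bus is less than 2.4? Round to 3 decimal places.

Conditional on each route, P(X < 2.4): A: 0.647773; B: 0; C: 3.31575e-09.
By total probability, P(X < 2.4) = 0.27·0.647773 + 0.24·0 + 0.49·3.31575e-09 = 0.174899.

0.175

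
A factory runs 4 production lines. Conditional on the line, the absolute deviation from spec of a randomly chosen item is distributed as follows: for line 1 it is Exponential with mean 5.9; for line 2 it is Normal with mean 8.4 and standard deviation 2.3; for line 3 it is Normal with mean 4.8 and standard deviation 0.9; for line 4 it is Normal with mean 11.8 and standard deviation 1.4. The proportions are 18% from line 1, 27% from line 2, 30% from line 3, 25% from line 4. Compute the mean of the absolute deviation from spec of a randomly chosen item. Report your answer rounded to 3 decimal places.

7.720

Component means — 1: 5.9; 2: 8.4; 3: 4.8; 4: 11.8.
E[X] = 0.18·5.9 + 0.27·8.4 + 0.3·4.8 + 0.25·11.8 = 7.72.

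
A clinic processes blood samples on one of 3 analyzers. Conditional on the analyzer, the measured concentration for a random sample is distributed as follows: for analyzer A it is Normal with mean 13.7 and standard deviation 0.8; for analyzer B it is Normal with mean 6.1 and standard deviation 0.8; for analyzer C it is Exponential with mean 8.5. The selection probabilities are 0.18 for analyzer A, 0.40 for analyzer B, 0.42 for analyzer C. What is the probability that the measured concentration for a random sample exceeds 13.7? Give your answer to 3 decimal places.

Conditional on each analyzer, P(X > 13.7): A: 0.5; B: 0; C: 0.199535.
By total probability, P(X > 13.7) = 0.18·0.5 + 0.4·0 + 0.42·0.199535 = 0.173805.

0.174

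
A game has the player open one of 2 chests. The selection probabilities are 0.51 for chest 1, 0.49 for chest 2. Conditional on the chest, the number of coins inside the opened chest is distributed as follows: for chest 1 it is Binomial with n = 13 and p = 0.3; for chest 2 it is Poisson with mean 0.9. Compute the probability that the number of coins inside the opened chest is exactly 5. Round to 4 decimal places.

Conditional on each chest, P(X = 5): 1: 0.180289; 2: 0.00200063.
By total probability, P(X = 5) = 0.51·0.180289 + 0.49·0.00200063 = 0.0929277.

0.0929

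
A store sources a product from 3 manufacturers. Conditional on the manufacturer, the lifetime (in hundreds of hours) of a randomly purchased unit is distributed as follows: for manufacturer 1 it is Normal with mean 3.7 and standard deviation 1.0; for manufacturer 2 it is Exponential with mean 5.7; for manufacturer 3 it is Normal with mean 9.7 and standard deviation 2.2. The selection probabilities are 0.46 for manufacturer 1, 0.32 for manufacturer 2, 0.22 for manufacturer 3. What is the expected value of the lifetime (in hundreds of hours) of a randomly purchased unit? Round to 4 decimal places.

5.6600

Component means — 1: 3.7; 2: 5.7; 3: 9.7.
E[X] = 0.46·3.7 + 0.32·5.7 + 0.22·9.7 = 5.66.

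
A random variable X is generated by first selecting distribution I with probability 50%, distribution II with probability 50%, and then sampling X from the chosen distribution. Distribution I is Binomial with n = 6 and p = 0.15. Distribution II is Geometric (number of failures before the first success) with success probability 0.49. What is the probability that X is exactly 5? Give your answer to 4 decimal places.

Conditional on each component, P(X = 5): I: 0.000387281; II: 0.0169062.
By total probability, P(X = 5) = 0.5·0.000387281 + 0.5·0.0169062 = 0.00864676.

0.0086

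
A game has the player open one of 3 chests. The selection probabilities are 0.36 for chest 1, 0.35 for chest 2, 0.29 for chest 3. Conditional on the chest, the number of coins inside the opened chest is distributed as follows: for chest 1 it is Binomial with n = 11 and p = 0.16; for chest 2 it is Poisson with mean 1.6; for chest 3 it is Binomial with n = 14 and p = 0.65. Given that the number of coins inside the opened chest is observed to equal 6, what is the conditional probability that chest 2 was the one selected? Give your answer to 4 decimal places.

0.0935

Likelihoods P(X=6 | ·): 1: 0.00324159; 2: 0.00470453; 3: 0.0510011.
Posterior ∝ prior × likelihood. Numerator for 2: 0.35·0.00470453 = 0.00164659.
Normalizing constant: 0.36·0.00324159 + 0.35·0.00470453 + 0.29·0.0510011 = 0.0176039.
P(2 | observation) = 0.00164659 / 0.0176039 = 0.0935353.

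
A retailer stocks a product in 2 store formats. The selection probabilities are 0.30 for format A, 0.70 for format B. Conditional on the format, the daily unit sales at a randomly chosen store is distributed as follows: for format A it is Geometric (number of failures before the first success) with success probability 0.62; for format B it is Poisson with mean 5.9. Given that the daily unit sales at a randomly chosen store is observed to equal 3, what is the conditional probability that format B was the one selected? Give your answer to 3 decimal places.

0.865

Likelihoods P(X=3 | ·): A: 0.0340206; B: 0.0937707.
Posterior ∝ prior × likelihood. Numerator for B: 0.7·0.0937707 = 0.0656395.
Normalizing constant: 0.3·0.0340206 + 0.7·0.0937707 = 0.0758457.
P(B | observation) = 0.0656395 / 0.0758457 = 0.865435.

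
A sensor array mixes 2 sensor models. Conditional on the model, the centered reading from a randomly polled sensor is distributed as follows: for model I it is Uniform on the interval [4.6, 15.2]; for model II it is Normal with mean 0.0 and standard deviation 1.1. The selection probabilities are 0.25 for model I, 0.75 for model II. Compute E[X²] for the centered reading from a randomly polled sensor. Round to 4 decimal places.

27.7508

For each component E[X²] = Var + (mean)², giving I: 107.373; II: 1.21.
Overall E[X²] = 0.25·107.373 + 0.75·1.21 = 27.7508.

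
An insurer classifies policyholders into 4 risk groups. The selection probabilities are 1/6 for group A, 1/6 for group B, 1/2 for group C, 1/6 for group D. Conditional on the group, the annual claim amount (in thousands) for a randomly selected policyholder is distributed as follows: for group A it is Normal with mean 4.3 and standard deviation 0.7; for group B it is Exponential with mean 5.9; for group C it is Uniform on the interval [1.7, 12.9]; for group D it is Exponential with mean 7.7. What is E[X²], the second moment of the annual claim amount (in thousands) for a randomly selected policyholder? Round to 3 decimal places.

66.402

For each component E[X²] = Var + (mean)², giving A: 18.98; B: 69.62; C: 63.7433; D: 118.58.
Overall E[X²] = 0.166667·18.98 + 0.166667·69.62 + 0.5·63.7433 + 0.166667·118.58 = 66.4017.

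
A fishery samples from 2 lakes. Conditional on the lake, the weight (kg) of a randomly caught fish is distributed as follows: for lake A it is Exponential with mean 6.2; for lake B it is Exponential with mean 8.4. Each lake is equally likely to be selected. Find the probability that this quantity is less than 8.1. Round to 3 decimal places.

0.674

Conditional on each lake, P(X < 8.1): A: 0.729221; B: 0.618745.
By total probability, P(X < 8.1) = 0.5·0.729221 + 0.5·0.618745 = 0.673983.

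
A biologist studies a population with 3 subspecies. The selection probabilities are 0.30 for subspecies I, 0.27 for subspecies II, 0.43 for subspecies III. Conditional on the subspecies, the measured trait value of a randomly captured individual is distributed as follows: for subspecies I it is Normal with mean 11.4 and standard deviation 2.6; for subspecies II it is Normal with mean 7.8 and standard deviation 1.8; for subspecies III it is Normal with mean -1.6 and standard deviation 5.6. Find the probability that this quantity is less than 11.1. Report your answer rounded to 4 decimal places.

Conditional on each subspecies, P(X < 11.1): I: 0.45407; II: 0.966623; III: 0.988331.
By total probability, P(X < 11.1) = 0.3·0.45407 + 0.27·0.966623 + 0.43·0.988331 = 0.822192.

0.8222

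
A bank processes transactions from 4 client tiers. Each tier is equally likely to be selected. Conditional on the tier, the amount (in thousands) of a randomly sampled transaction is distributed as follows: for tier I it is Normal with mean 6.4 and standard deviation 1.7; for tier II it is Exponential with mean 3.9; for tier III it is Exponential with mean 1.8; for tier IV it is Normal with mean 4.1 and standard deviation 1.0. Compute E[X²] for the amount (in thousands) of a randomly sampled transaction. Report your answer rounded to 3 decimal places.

24.640

For each component E[X²] = Var + (mean)², giving I: 43.85; II: 30.42; III: 6.48; IV: 17.81.
Overall E[X²] = 0.25·43.85 + 0.25·30.42 + 0.25·6.48 + 0.25·17.81 = 24.64.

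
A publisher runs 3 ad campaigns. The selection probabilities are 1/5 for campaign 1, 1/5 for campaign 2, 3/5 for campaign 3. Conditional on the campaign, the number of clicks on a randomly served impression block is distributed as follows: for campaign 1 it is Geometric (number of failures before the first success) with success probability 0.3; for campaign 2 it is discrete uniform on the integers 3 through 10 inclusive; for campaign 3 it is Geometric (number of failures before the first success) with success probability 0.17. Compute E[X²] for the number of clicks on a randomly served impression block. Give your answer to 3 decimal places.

43.679

For each component E[X²] = Var + (mean)², giving 1: 13.2222; 2: 47.5; 3: 52.5571.
Overall E[X²] = 0.2·13.2222 + 0.2·47.5 + 0.6·52.5571 = 43.6787.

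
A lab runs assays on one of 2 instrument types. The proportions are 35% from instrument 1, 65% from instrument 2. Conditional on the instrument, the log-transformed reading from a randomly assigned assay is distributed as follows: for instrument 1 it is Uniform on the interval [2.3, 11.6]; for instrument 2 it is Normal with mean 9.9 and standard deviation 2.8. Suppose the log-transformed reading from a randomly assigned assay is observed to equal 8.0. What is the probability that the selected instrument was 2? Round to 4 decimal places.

0.6616

Likelihoods f(8.0 | ·): 1: 0.107527; 2: 0.113179.
Posterior ∝ prior × likelihood. Numerator for 2: 0.65·0.113179 = 0.0735661.
Normalizing constant: 0.35·0.107527 + 0.65·0.113179 = 0.111201.
P(2 | observation) = 0.0735661 / 0.111201 = 0.661563.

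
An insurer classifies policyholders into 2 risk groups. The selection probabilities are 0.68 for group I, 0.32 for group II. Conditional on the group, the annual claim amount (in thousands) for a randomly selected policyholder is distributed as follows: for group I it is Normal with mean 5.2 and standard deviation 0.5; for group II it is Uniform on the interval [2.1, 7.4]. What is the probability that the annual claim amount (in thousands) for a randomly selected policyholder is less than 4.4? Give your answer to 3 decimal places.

Conditional on each group, P(X < 4.4): I: 0.0547993; II: 0.433962.
By total probability, P(X < 4.4) = 0.68·0.0547993 + 0.32·0.433962 = 0.176131.

0.176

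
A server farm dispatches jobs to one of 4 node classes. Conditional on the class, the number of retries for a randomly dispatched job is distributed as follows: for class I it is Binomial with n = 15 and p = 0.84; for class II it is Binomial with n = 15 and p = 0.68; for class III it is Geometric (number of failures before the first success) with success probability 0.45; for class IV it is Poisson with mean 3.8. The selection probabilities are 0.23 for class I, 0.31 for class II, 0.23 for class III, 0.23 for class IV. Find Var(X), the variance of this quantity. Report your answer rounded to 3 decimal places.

23.348

Per component, I: μ=12.6, E[X²]=160.776; II: μ=10.2, E[X²]=107.304; III: μ=1.22222, E[X²]=4.20988; IV: μ=3.8, E[X²]=18.24.
E[X] = 0.23·12.6 + 0.31·10.2 + 0.23·1.22222 + 0.23·3.8 = 7.21511.
E[X²] = 0.23·160.776 + 0.31·107.304 + 0.23·4.20988 + 0.23·18.24 = 75.4062.
Var(X) = E[X²] − (E[X])² = 75.4062 − 52.0578 = 23.3484.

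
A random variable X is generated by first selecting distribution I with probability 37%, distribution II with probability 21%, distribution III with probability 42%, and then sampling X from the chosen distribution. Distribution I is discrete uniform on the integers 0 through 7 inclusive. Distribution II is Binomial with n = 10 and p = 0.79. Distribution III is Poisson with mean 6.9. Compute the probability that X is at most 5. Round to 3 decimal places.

0.418

Conditional on each component, P(X ≤ 5): I: 0.75; II: 0.0398624; III: 0.313662.
By total probability, P(X ≤ 5) = 0.37·0.75 + 0.21·0.0398624 + 0.42·0.313662 = 0.417609.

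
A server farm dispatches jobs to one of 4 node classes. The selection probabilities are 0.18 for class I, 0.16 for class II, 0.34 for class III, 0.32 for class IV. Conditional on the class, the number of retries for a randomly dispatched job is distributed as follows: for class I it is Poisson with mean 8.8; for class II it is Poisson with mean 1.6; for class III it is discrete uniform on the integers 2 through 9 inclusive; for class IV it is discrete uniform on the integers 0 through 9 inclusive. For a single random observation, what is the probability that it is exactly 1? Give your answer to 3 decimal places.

Conditional on each class, P(X = 1): I: 0.00132645; II: 0.323034; III: 0; IV: 0.1.
By total probability, P(X = 1) = 0.18·0.00132645 + 0.16·0.323034 + 0.34·0 + 0.32·0.1 = 0.0839243.

0.084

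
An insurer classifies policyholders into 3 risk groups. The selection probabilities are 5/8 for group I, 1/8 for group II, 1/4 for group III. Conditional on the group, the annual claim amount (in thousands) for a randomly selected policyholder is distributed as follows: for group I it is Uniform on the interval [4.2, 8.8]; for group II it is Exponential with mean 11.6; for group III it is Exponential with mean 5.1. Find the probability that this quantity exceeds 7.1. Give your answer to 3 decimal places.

0.361

Conditional on each group, P(X > 7.1): I: 0.369565; II: 0.542228; III: 0.248539.
By total probability, P(X > 7.1) = 0.625·0.369565 + 0.125·0.542228 + 0.25·0.248539 = 0.360891.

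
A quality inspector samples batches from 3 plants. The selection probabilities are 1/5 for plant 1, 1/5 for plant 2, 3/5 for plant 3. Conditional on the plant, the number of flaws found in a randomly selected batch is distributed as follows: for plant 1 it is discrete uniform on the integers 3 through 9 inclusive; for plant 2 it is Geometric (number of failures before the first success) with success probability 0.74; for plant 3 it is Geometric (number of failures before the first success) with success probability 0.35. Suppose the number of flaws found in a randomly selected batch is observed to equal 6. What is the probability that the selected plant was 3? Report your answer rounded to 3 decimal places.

Likelihoods P(X=6 | ·): 1: 0.142857; 2: 0.000228598; 3: 0.0263966.
Posterior ∝ prior × likelihood. Numerator for 3: 0.6·0.0263966 = 0.015838.
Normalizing constant: 0.2·0.142857 + 0.2·0.000228598 + 0.6·0.0263966 = 0.0444551.
P(3 | observation) = 0.015838 / 0.0444551 = 0.356269.

0.356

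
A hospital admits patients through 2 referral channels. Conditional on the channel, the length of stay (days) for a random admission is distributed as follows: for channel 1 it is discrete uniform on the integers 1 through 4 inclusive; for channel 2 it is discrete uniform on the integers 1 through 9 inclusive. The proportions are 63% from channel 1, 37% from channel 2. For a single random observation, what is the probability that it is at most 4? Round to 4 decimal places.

0.7944

Conditional on each channel, P(X ≤ 4): 1: 1; 2: 0.444444.
By total probability, P(X ≤ 4) = 0.63·1 + 0.37·0.444444 = 0.794444.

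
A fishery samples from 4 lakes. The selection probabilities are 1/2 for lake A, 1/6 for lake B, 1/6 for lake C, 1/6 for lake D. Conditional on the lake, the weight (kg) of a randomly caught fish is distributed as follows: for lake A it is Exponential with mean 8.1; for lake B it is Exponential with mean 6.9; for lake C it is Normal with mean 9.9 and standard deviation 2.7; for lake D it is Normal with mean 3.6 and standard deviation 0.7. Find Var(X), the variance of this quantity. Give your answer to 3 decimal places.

45.769

Per component, A: μ=8.1, E[X²]=131.22; B: μ=6.9, E[X²]=95.22; C: μ=9.9, E[X²]=105.3; D: μ=3.6, E[X²]=13.45.
E[X] = 0.5·8.1 + 0.166667·6.9 + 0.166667·9.9 + 0.166667·3.6 = 7.45.
E[X²] = 0.5·131.22 + 0.166667·95.22 + 0.166667·105.3 + 0.166667·13.45 = 101.272.
Var(X) = E[X²] − (E[X])² = 101.272 − 55.5025 = 45.7692.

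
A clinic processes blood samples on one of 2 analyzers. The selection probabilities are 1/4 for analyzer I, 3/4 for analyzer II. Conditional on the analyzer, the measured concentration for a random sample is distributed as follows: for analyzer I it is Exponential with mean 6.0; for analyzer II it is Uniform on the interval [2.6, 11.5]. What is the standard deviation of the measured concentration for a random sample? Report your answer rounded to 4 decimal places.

Per component, I: μ=6, E[X²]=72; II: μ=7.05, E[X²]=56.3033.
E[X] = 0.25·6 + 0.75·7.05 = 6.7875.
E[X²] = 0.25·72 + 0.75·56.3033 = 60.2275.
Var(X) = E[X²] − (E[X])² = 60.2275 − 46.0702 = 14.1573.
SD(X) = √14.1573 = 3.76262.

3.7626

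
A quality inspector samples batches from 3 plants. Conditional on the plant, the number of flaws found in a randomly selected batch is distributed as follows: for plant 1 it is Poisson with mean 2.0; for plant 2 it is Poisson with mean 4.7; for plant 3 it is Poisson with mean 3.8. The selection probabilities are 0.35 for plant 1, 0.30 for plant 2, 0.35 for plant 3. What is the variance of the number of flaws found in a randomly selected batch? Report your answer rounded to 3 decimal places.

4.687

Per component, 1: μ=2, E[X²]=6; 2: μ=4.7, E[X²]=26.79; 3: μ=3.8, E[X²]=18.24.
E[X] = 0.35·2 + 0.3·4.7 + 0.35·3.8 = 3.44.
E[X²] = 0.35·6 + 0.3·26.79 + 0.35·18.24 = 16.521.
Var(X) = E[X²] − (E[X])² = 16.521 − 11.8336 = 4.6874.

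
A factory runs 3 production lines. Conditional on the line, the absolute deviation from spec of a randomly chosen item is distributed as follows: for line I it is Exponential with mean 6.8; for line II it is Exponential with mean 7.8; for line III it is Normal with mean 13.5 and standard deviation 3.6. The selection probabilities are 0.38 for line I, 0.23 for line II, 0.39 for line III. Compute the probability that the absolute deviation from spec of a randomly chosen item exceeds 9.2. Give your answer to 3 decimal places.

Conditional on each line, P(X > 9.2): I: 0.258479; II: 0.307436; III: 0.883848.
By total probability, P(X > 9.2) = 0.38·0.258479 + 0.23·0.307436 + 0.39·0.883848 = 0.513633.

0.514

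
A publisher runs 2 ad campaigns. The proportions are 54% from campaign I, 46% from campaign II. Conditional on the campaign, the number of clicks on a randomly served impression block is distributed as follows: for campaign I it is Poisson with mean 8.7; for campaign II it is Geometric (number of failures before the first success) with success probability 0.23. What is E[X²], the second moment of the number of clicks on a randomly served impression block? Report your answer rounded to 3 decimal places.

57.422

For each component E[X²] = Var + (mean)², giving I: 84.39; II: 25.7637.
Overall E[X²] = 0.54·84.39 + 0.46·25.7637 = 57.4219.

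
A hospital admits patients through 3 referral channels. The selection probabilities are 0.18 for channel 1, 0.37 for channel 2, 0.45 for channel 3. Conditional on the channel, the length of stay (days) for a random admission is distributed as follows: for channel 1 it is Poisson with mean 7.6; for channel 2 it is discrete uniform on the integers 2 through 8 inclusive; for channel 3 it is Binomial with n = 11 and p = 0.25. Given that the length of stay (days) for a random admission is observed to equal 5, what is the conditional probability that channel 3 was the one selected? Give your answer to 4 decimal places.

0.3345

Likelihoods P(X=5 | ·): 1: 0.105742; 2: 0.142857; 3: 0.0802989.
Posterior ∝ prior × likelihood. Numerator for 3: 0.45·0.0802989 = 0.0361345.
Normalizing constant: 0.18·0.105742 + 0.37·0.142857 + 0.45·0.0802989 = 0.108025.
P(3 | observation) = 0.0361345 / 0.108025 = 0.334501.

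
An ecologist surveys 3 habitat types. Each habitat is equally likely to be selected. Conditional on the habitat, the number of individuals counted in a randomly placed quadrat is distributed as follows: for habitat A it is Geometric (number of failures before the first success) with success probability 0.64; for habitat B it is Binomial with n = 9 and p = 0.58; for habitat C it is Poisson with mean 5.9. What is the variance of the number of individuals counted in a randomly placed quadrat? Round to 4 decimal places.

8.6175

Per component, A: μ=0.5625, E[X²]=1.19531; B: μ=5.22, E[X²]=29.4408; C: μ=5.9, E[X²]=40.71.
E[X] = 0.333333·0.5625 + 0.333333·5.22 + 0.333333·5.9 = 3.89417.
E[X²] = 0.333333·1.19531 + 0.333333·29.4408 + 0.333333·40.71 = 23.782.
Var(X) = E[X²] − (E[X])² = 23.782 − 15.1645 = 8.6175.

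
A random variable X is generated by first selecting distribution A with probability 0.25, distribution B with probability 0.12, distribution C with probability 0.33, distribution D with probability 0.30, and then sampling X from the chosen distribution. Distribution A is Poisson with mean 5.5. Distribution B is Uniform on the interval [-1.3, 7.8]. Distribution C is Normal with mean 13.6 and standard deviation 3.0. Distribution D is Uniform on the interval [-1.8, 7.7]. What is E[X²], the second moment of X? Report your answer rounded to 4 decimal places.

79.9069

For each component E[X²] = Var + (mean)², giving A: 35.75; B: 17.4633; C: 193.96; D: 16.2233.
Overall E[X²] = 0.25·35.75 + 0.12·17.4633 + 0.33·193.96 + 0.3·16.2233 = 79.9069.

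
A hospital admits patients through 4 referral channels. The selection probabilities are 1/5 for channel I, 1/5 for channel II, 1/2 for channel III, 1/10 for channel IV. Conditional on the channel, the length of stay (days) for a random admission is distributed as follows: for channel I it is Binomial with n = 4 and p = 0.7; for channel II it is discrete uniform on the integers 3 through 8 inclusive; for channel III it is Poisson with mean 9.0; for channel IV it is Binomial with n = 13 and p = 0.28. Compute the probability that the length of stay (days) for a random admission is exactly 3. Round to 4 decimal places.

0.1467

Conditional on each channel, P(X = 3): I: 0.4116; II: 0.166667; III: 0.0149943; IV: 0.235053.
By total probability, P(X = 3) = 0.2·0.4116 + 0.2·0.166667 + 0.5·0.0149943 + 0.1·0.235053 = 0.146656.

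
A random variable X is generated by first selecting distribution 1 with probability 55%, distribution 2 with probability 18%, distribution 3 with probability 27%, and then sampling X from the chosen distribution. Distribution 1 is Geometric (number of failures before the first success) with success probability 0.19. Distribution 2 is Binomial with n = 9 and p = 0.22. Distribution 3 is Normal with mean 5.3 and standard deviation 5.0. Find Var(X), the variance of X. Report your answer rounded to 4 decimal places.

Per component, 1: μ=4.26316, E[X²]=40.6122; 2: μ=1.98, E[X²]=5.4648; 3: μ=5.3, E[X²]=53.09.
E[X] = 0.55·4.26316 + 0.18·1.98 + 0.27·5.3 = 4.13214.
E[X²] = 0.55·40.6122 + 0.18·5.4648 + 0.27·53.09 = 37.6547.
Var(X) = E[X²] − (E[X])² = 37.6547 − 17.0746 = 20.5801.

20.5801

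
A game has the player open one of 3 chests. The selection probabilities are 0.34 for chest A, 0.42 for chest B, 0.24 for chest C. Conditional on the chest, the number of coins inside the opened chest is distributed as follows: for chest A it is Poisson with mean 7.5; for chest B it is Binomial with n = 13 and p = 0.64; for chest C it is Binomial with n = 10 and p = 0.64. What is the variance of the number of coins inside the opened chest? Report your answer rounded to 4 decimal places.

4.9273

Per component, A: μ=7.5, E[X²]=63.75; B: μ=8.32, E[X²]=72.2176; C: μ=6.4, E[X²]=43.264.
E[X] = 0.34·7.5 + 0.42·8.32 + 0.24·6.4 = 7.5804.
E[X²] = 0.34·63.75 + 0.42·72.2176 + 0.24·43.264 = 62.3898.
Var(X) = E[X²] − (E[X])² = 62.3898 − 57.4625 = 4.92729.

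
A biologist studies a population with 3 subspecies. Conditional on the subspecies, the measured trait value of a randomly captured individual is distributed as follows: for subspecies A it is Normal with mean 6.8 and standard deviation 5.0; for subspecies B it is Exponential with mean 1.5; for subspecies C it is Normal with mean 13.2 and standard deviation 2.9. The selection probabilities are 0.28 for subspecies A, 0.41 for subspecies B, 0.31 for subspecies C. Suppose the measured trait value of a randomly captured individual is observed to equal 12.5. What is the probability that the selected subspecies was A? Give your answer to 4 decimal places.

Likelihoods f(12.5 | ·): A: 0.0416616; B: 0.000160246; C: 0.133617.
Posterior ∝ prior × likelihood. Numerator for A: 0.28·0.0416616 = 0.0116652.
Normalizing constant: 0.28·0.0416616 + 0.41·0.000160246 + 0.31·0.133617 = 0.0531521.
P(A | observation) = 0.0116652 / 0.0531521 = 0.219469.

0.2195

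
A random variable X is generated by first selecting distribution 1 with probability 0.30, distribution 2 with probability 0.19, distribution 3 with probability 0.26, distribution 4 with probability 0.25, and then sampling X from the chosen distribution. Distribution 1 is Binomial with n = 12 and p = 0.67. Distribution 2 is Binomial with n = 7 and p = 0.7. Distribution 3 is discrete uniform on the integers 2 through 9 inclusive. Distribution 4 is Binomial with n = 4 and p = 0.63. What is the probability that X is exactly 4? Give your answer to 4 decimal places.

0.1192

Conditional on each component, P(X = 4): 1: 0.0140287; 2: 0.226895; 3: 0.125; 4: 0.15753.
By total probability, P(X = 4) = 0.3·0.0140287 + 0.19·0.226895 + 0.26·0.125 + 0.25·0.15753 = 0.119201.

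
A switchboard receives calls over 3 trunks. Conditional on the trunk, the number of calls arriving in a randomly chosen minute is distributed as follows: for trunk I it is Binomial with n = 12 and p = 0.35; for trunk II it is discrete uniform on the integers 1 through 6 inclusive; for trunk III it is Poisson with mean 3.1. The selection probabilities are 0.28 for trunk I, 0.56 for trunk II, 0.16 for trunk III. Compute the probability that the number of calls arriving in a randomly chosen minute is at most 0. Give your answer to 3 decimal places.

Conditional on each trunk, P(X ≤ 0): I: 0.00568801; II: 0; III: 0.0450492.
By total probability, P(X ≤ 0) = 0.28·0.00568801 + 0.56·0 + 0.16·0.0450492 = 0.00880051.

0.009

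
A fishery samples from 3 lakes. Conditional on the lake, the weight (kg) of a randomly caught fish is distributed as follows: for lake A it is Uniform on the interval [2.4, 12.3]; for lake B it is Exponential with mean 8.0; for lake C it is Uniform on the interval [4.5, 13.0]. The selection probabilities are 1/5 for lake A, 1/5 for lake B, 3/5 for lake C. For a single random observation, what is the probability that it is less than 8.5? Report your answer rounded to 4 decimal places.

Conditional on each lake, P(X < 8.5): A: 0.616162; B: 0.654409; C: 0.470588.
By total probability, P(X < 8.5) = 0.2·0.616162 + 0.2·0.654409 + 0.6·0.470588 = 0.536467.

0.5365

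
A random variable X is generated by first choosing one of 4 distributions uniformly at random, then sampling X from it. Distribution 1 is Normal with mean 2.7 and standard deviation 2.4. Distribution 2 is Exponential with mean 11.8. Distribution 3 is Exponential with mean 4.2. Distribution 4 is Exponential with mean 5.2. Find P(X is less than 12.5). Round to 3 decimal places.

Conditional on each component, P(X < 12.5): 1: 0.999978; 2: 0.653309; 3: 0.949013; 4: 0.90963.
By total probability, P(X < 12.5) = 0.25·0.999978 + 0.25·0.653309 + 0.25·0.949013 + 0.25·0.90963 = 0.877983.

0.878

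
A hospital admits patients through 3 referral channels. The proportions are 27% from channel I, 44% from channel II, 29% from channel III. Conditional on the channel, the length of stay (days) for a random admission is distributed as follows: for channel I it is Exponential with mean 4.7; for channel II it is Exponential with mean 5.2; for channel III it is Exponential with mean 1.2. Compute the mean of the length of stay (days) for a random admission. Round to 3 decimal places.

Component means — I: 4.7; II: 5.2; III: 1.2.
E[X] = 0.27·4.7 + 0.44·5.2 + 0.29·1.2 = 3.905.

3.905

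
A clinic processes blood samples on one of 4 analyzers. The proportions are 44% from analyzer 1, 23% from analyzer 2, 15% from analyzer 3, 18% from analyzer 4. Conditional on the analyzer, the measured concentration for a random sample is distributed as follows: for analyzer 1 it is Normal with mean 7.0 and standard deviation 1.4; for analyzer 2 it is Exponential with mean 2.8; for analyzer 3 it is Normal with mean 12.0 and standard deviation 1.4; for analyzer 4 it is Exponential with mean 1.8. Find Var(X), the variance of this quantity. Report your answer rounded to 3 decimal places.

Per component, 1: μ=7, E[X²]=50.96; 2: μ=2.8, E[X²]=15.68; 3: μ=12, E[X²]=145.96; 4: μ=1.8, E[X²]=6.48.
E[X] = 0.44·7 + 0.23·2.8 + 0.15·12 + 0.18·1.8 = 5.848.
E[X²] = 0.44·50.96 + 0.23·15.68 + 0.15·145.96 + 0.18·6.48 = 49.0892.
Var(X) = E[X²] − (E[X])² = 49.0892 − 34.1991 = 14.8901.

14.890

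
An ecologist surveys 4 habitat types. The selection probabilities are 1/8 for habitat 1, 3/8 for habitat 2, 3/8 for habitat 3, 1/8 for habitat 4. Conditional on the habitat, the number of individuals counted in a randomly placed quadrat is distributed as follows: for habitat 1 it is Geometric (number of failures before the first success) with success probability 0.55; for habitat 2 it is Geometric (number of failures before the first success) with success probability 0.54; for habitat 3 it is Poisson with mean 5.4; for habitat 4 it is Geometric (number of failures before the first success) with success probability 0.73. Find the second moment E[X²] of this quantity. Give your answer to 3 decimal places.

For each component E[X²] = Var + (mean)², giving 1: 2.15702; 2: 2.30316; 3: 34.56; 4: 0.64346.
Overall E[X²] = 0.125·2.15702 + 0.375·2.30316 + 0.375·34.56 + 0.125·0.64346 = 14.1737.

14.174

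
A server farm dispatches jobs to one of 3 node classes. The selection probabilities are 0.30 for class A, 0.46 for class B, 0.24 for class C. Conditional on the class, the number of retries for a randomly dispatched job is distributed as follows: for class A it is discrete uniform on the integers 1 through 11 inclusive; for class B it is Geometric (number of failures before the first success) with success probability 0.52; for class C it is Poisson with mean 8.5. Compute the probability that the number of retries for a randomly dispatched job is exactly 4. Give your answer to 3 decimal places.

0.051

Conditional on each class, P(X = 4): A: 0.0909091; B: 0.0276038; C: 0.0442549.
By total probability, P(X = 4) = 0.3·0.0909091 + 0.46·0.0276038 + 0.24·0.0442549 = 0.0505916.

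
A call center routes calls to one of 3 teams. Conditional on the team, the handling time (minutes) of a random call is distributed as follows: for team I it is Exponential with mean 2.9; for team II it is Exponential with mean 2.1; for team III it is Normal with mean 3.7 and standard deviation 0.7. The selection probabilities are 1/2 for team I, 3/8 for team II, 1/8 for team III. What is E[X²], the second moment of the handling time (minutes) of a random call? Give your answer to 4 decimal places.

13.4900

For each component E[X²] = Var + (mean)², giving I: 16.82; II: 8.82; III: 14.18.
Overall E[X²] = 0.5·16.82 + 0.375·8.82 + 0.125·14.18 = 13.49.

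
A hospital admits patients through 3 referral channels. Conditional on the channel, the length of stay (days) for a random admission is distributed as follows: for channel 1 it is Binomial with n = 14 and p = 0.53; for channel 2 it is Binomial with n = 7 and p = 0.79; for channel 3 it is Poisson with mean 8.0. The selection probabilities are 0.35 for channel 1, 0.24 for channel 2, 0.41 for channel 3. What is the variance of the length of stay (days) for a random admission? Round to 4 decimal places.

5.7280

Per component, 1: μ=7.42, E[X²]=58.5438; 2: μ=5.53, E[X²]=31.7422; 3: μ=8, E[X²]=72.
E[X] = 0.35·7.42 + 0.24·5.53 + 0.41·8 = 7.2042.
E[X²] = 0.35·58.5438 + 0.24·31.7422 + 0.41·72 = 57.6285.
Var(X) = E[X²] − (E[X])² = 57.6285 − 51.9005 = 5.72796.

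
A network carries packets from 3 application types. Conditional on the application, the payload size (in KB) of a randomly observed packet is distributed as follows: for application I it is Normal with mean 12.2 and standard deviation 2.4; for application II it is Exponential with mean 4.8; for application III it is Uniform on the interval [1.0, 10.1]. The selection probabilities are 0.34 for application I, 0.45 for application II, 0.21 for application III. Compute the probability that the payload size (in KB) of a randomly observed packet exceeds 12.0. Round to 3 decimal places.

0.218

Conditional on each application, P(X > 12.0): I: 0.533207; II: 0.082085; III: 0.
By total probability, P(X > 12.0) = 0.34·0.533207 + 0.45·0.082085 + 0.21·0 = 0.218229.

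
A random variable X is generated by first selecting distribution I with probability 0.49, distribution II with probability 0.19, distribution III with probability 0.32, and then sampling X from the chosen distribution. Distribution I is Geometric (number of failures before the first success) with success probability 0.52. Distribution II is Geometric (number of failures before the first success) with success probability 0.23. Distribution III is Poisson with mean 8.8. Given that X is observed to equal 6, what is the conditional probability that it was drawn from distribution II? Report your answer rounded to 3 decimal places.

0.210

Likelihoods P(X=6 | ·): I: 0.00635991; II: 0.0479371; III: 0.0972237.
Posterior ∝ prior × likelihood. Numerator for II: 0.19·0.0479371 = 0.00910806.
Normalizing constant: 0.49·0.00635991 + 0.19·0.0479371 + 0.32·0.0972237 = 0.043336.
P(II | observation) = 0.00910806 / 0.043336 = 0.210173.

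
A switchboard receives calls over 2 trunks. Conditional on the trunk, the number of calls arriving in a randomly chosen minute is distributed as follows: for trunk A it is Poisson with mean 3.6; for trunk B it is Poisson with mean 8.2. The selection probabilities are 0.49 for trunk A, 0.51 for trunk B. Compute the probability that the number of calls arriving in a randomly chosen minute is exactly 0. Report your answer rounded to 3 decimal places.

0.014

Conditional on each trunk, P(X = 0): A: 0.0273237; B: 0.000274654.
By total probability, P(X = 0) = 0.49·0.0273237 + 0.51·0.000274654 = 0.0135287.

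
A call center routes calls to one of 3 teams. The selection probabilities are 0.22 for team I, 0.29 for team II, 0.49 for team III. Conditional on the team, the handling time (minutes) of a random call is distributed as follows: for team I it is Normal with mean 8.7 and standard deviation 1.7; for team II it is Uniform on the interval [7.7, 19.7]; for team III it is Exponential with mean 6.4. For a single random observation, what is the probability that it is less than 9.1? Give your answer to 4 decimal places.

Conditional on each team, P(X < 9.1): I: 0.59301; II: 0.116667; III: 0.758739.
By total probability, P(X < 9.1) = 0.22·0.59301 + 0.29·0.116667 + 0.49·0.758739 = 0.536077.

0.5361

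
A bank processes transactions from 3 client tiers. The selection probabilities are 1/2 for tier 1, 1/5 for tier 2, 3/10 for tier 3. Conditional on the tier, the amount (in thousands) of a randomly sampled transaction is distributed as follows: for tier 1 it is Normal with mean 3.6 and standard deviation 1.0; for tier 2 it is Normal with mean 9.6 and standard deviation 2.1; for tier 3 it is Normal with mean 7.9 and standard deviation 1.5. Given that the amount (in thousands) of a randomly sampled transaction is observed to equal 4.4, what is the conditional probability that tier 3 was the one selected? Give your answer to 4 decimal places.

0.0345

Likelihoods f(4.4 | ·): 1: 0.289692; 2: 0.00885622; 3: 0.0174813.
Posterior ∝ prior × likelihood. Numerator for 3: 0.3·0.0174813 = 0.00524438.
Normalizing constant: 0.5·0.289692 + 0.2·0.00885622 + 0.3·0.0174813 = 0.151861.
P(3 | observation) = 0.00524438 / 0.151861 = 0.034534.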